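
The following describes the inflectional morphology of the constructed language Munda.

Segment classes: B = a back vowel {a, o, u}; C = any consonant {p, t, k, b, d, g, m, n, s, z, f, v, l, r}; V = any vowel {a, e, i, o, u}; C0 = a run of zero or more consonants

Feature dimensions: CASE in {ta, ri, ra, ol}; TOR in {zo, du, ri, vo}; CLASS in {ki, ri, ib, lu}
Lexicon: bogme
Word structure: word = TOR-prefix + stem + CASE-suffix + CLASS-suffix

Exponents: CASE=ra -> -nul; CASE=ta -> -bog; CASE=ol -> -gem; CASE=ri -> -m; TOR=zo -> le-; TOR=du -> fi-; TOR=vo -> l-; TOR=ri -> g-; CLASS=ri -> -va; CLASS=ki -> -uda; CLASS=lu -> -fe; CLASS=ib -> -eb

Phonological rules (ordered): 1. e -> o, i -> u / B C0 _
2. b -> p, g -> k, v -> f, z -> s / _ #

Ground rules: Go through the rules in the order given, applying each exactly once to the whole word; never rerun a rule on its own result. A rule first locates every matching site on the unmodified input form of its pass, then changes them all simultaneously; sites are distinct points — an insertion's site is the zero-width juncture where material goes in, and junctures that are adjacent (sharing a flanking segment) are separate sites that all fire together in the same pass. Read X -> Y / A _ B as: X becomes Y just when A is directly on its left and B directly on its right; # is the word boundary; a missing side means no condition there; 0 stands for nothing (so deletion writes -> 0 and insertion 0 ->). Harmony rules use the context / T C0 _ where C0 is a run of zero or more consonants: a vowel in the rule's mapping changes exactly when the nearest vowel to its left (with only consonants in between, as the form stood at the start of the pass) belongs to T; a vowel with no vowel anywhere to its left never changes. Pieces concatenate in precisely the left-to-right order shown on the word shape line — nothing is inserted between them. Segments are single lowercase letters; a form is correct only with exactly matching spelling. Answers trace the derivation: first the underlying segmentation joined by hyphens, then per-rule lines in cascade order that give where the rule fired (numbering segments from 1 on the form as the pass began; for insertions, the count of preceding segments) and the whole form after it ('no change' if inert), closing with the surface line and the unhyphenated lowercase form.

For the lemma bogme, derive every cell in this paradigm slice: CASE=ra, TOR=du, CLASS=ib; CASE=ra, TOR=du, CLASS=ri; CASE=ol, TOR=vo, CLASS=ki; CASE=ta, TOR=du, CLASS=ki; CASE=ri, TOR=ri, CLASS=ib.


cell CASE=ra, TOR=du, CLASS=ib:
underlying: fi-bogme-nul-eb
1. e -> o, i -> u / B C0 _: fires at position(s) 7, 11: fibogmonulob
2. b -> p, g -> k, v -> f, z -> s / _ #: fires at position(s) 12: fibogmonulop
surface: fibogmonulop

cell CASE=ra, TOR=du, CLASS=ri:
underlying: fi-bogme-nul-va
1. e -> o, i -> u / B C0 _: fires at position(s) 7: fibogmonulva
2. b -> p, g -> k, v -> f, z -> s / _ #: no change
surface: fibogmonulva

cell CASE=ol, TOR=vo, CLASS=ki:
underlying: l-bogme-gem-uda
1. e -> o, i -> u / B C0 _: fires at position(s) 6: lbogmogemuda
2. b -> p, g -> k, v -> f, z -> s / _ #: no change
surface: lbogmogemuda

cell CASE=ta, TOR=du, CLASS=ki:
underlying: fi-bogme-bog-uda
1. e -> o, i -> u / B C0 _: fires at position(s) 7: fibogmoboguda
2. b -> p, g -> k, v -> f, z -> s / _ #: no change
surface: fibogmoboguda

cell CASE=ri, TOR=ri, CLASS=ib:
underlying: g-bogme-m-eb
1. e -> o, i -> u / B C0 _: fires at position(s) 6: gbogmomeb
2. b -> p, g -> k, v -> f, z -> s / _ #: fires at position(s) 9: gbogmomep
surface: gbogmomep


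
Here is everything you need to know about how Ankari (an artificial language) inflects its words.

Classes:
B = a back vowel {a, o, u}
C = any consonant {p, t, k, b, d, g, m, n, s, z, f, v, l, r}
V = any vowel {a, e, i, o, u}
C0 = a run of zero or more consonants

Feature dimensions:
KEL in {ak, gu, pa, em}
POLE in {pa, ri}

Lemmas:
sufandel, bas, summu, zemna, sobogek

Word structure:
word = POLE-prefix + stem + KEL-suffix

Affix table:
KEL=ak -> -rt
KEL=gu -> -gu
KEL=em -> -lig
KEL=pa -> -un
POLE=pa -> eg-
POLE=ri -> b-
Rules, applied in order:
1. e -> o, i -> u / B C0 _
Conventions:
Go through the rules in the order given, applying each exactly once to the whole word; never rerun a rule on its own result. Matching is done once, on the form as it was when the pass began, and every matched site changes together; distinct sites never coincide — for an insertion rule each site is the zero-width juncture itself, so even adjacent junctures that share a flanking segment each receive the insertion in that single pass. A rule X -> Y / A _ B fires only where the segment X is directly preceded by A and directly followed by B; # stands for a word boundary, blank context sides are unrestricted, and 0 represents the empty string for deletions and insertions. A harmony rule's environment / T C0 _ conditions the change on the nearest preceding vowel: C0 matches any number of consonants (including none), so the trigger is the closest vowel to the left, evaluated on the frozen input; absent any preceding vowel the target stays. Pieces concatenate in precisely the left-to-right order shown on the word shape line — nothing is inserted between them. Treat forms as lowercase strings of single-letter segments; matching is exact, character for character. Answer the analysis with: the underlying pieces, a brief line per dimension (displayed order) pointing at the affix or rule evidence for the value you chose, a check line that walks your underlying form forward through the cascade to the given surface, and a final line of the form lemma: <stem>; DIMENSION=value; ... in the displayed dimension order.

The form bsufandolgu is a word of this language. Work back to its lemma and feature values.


underlying: b-sufandel-gu
KEL=gu - signalled by the affix -gu
POLE=ri - signalled by the affix b-
check: bsufandelgu -> bsufandolgu
lemma: sufandel; KEL=gu; POLE=ri


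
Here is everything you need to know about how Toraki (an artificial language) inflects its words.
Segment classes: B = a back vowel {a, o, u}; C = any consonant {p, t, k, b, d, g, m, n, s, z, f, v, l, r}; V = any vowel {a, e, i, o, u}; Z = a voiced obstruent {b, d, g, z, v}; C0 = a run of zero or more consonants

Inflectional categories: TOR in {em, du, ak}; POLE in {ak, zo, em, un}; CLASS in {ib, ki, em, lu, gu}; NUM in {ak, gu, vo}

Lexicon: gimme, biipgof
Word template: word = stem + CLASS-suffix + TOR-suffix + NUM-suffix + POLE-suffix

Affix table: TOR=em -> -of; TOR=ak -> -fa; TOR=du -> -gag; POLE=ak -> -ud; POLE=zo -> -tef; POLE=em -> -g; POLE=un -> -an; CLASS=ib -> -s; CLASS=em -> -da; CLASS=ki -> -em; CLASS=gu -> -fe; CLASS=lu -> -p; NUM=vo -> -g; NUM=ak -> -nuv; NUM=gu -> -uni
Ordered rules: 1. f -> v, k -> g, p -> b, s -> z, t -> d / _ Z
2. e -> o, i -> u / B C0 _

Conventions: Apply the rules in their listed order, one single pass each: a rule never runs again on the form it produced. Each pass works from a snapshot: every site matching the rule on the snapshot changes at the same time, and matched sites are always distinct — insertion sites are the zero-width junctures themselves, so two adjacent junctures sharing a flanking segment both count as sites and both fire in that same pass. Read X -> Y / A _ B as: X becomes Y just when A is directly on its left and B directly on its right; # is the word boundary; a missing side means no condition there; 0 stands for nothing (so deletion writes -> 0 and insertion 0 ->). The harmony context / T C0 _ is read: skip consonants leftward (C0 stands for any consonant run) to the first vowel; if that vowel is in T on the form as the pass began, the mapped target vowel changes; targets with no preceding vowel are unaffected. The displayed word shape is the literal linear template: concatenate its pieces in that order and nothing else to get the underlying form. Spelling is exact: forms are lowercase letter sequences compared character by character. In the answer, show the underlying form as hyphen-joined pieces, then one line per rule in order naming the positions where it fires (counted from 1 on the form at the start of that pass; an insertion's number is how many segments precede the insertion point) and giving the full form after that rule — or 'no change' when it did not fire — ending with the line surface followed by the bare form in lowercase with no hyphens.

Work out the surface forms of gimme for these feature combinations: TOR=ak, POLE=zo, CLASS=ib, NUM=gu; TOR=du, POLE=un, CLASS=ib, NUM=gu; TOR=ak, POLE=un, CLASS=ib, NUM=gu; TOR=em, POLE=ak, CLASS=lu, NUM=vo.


cell TOR=ak, POLE=zo, CLASS=ib, NUM=gu:
underlying: gimme-s-fa-uni-tef
1. f -> v, k -> g, p -> b, s -> z, t -> d / _ Z: no change
2. e -> o, i -> u / B C0 _: fires at position(s) 11: gimmesfaunutef
surface: gimmesfaunutef

cell TOR=du, POLE=un, CLASS=ib, NUM=gu:
underlying: gimme-s-gag-uni-an
1. f -> v, k -> g, p -> b, s -> z, t -> d / _ Z: fires at position(s) 6: gimmezgagunian
2. e -> o, i -> u / B C0 _: fires at position(s) 12: gimmezgagunuan
surface: gimmezgagunuan

cell TOR=ak, POLE=un, CLASS=ib, NUM=gu:
underlying: gimme-s-fa-uni-an
1. f -> v, k -> g, p -> b, s -> z, t -> d / _ Z: no change
2. e -> o, i -> u / B C0 _: fires at position(s) 11: gimmesfaunuan
surface: gimmesfaunuan

cell TOR=em, POLE=ak, CLASS=lu, NUM=vo:
underlying: gimme-p-of-g-ud
1. f -> v, k -> g, p -> b, s -> z, t -> d / _ Z: fires at position(s) 8: gimmepovgud
2. e -> o, i -> u / B C0 _: no change
surface: gimmepovgud


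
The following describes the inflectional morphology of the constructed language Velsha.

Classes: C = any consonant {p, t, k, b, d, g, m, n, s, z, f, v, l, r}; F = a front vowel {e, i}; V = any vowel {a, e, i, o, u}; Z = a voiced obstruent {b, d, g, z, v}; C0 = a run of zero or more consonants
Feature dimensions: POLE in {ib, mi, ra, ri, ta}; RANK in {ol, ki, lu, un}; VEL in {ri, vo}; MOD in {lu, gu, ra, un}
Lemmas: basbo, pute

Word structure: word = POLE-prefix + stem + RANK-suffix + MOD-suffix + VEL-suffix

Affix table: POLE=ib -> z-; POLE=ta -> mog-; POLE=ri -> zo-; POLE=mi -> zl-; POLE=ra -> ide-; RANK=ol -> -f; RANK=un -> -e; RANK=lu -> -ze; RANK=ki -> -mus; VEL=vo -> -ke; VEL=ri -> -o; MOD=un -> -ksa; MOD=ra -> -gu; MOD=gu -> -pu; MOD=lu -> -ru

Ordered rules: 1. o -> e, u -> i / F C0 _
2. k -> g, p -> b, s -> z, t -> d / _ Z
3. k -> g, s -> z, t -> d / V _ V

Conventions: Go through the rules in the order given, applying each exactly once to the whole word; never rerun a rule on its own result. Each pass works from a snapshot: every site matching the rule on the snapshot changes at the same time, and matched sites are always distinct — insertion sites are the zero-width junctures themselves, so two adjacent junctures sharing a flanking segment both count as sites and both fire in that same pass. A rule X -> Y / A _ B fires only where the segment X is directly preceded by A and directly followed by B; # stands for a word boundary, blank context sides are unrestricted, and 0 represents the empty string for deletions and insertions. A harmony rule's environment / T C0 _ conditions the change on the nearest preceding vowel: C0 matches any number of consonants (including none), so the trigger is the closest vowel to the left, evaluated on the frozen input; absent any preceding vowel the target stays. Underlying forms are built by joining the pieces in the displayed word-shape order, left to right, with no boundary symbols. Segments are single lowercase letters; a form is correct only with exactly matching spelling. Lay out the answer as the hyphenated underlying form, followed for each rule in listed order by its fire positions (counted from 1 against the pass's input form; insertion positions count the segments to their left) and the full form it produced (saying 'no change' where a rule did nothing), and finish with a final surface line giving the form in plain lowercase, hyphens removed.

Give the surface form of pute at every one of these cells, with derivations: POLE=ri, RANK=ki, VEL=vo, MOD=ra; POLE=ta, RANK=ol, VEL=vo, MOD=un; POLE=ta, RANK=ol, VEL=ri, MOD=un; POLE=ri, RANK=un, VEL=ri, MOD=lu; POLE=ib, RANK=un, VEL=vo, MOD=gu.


cell POLE=ri, RANK=ki, VEL=vo, MOD=ra:
underlying: zo-pute-mus-gu-ke
1. o -> e, u -> i / F C0 _: fires at position(s) 8: zoputemisguke
2. k -> g, p -> b, s -> z, t -> d / _ Z: fires at position(s) 9: zoputemizguke
3. k -> g, s -> z, t -> d / V _ V: fires at position(s) 5, 12: zopudemizguge
surface: zopudemizguge

cell POLE=ta, RANK=ol, VEL=vo, MOD=un:
underlying: mog-pute-f-ksa-ke
1. o -> e, u -> i / F C0 _: no change
2. k -> g, p -> b, s -> z, t -> d / _ Z: no change
3. k -> g, s -> z, t -> d / V _ V: fires at position(s) 6, 12: mogpudefksage
surface: mogpudefksage

cell POLE=ta, RANK=ol, VEL=ri, MOD=un:
underlying: mog-pute-f-ksa-o
1. o -> e, u -> i / F C0 _: no change
2. k -> g, p -> b, s -> z, t -> d / _ Z: no change
3. k -> g, s -> z, t -> d / V _ V: fires at position(s) 6: mogpudefksao
surface: mogpudefksao

cell POLE=ri, RANK=un, VEL=ri, MOD=lu:
underlying: zo-pute-e-ru-o
1. o -> e, u -> i / F C0 _: fires at position(s) 9: zoputeerio
2. k -> g, p -> b, s -> z, t -> d / _ Z: no change
3. k -> g, s -> z, t -> d / V _ V: fires at position(s) 5: zopudeerio
surface: zopudeerio

cell POLE=ib, RANK=un, VEL=vo, MOD=gu:
underlying: z-pute-e-pu-ke
1. o -> e, u -> i / F C0 _: fires at position(s) 8: zputeepike
2. k -> g, p -> b, s -> z, t -> d / _ Z: no change
3. k -> g, s -> z, t -> d / V _ V: fires at position(s) 4, 9: zpudeepige
surface: zpudeepige


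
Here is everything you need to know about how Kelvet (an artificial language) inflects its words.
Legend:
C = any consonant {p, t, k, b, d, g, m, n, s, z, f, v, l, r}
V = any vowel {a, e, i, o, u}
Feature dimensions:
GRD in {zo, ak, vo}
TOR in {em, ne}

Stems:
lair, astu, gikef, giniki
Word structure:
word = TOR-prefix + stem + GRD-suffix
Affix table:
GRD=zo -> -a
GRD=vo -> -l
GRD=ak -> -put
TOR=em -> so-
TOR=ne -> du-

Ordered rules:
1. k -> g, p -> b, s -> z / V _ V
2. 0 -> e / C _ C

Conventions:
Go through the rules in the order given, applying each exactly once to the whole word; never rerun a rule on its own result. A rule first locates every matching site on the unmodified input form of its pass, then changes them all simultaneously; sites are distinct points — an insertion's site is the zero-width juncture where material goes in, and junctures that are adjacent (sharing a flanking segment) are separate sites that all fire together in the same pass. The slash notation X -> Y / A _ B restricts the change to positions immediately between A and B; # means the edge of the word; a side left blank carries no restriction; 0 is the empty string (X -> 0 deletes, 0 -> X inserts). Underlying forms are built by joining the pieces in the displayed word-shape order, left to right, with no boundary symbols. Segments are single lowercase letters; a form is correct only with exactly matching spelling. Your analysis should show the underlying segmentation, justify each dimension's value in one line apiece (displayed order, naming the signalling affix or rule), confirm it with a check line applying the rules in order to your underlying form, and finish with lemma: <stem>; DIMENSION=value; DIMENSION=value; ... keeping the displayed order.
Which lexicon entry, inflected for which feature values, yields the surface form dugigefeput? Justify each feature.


underlying: du-gikef-put
GRD=ak - signalled by the affix -put
TOR=ne - signalled by the affix du-
check: dugikefput -> dugigefput -> dugigefeput
lemma: gikef; GRD=ak; TOR=ne


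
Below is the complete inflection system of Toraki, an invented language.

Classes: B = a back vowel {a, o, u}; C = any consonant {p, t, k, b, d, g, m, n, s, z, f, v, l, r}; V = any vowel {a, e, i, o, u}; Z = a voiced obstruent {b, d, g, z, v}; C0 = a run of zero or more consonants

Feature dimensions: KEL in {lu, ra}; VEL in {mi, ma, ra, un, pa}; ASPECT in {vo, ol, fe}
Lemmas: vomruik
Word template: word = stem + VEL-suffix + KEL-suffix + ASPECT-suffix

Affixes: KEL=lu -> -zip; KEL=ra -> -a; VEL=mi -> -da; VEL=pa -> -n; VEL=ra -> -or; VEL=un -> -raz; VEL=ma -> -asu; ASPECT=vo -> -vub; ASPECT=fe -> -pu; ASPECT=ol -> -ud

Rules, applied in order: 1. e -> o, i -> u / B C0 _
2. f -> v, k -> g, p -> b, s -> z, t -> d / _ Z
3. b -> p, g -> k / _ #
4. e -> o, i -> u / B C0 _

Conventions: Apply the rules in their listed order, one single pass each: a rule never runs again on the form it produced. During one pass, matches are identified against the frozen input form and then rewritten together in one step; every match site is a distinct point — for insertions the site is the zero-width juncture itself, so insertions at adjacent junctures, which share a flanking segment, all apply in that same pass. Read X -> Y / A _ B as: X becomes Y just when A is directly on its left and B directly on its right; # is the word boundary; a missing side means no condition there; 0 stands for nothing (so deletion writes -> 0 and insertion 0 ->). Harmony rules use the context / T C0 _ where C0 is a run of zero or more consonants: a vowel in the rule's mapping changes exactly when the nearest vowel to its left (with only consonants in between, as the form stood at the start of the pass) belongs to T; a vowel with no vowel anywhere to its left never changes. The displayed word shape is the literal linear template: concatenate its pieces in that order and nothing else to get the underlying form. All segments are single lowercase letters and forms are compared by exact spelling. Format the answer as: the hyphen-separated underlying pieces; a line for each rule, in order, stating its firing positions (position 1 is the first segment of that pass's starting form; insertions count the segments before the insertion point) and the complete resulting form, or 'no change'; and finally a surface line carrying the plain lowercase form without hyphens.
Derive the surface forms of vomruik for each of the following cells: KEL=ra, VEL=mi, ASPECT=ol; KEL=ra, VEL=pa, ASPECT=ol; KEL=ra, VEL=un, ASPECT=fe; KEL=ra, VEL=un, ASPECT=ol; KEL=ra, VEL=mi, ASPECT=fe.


cell KEL=ra, VEL=mi, ASPECT=ol:
underlying: vomruik-da-a-ud
1. e -> o, i -> u / B C0 _: fires at position(s) 6: vomruukdaaud
2. f -> v, k -> g, p -> b, s -> z, t -> d / _ Z: fires at position(s) 7: vomruugdaaud
3. b -> p, g -> k / _ #: no change
4. e -> o, i -> u / B C0 _: no change
surface: vomruugdaaud

cell KEL=ra, VEL=pa, ASPECT=ol:
underlying: vomruik-n-a-ud
1. e -> o, i -> u / B C0 _: fires at position(s) 6: vomruuknaud
2. f -> v, k -> g, p -> b, s -> z, t -> d / _ Z: no change
3. b -> p, g -> k / _ #: no change
4. e -> o, i -> u / B C0 _: no change
surface: vomruuknaud

cell KEL=ra, VEL=un, ASPECT=fe:
underlying: vomruik-raz-a-pu
1. e -> o, i -> u / B C0 _: fires at position(s) 6: vomruukrazapu
2. f -> v, k -> g, p -> b, s -> z, t -> d / _ Z: no change
3. b -> p, g -> k / _ #: no change
4. e -> o, i -> u / B C0 _: no change
surface: vomruukrazapu

cell KEL=ra, VEL=un, ASPECT=ol:
underlying: vomruik-raz-a-ud
1. e -> o, i -> u / B C0 _: fires at position(s) 6: vomruukrazaud
2. f -> v, k -> g, p -> b, s -> z, t -> d / _ Z: no change
3. b -> p, g -> k / _ #: no change
4. e -> o, i -> u / B C0 _: no change
surface: vomruukrazaud

cell KEL=ra, VEL=mi, ASPECT=fe:
underlying: vomruik-da-a-pu
1. e -> o, i -> u / B C0 _: fires at position(s) 6: vomruukdaapu
2. f -> v, k -> g, p -> b, s -> z, t -> d / _ Z: fires at position(s) 7: vomruugdaapu
3. b -> p, g -> k / _ #: no change
4. e -> o, i -> u / B C0 _: no change
surface: vomruugdaapu


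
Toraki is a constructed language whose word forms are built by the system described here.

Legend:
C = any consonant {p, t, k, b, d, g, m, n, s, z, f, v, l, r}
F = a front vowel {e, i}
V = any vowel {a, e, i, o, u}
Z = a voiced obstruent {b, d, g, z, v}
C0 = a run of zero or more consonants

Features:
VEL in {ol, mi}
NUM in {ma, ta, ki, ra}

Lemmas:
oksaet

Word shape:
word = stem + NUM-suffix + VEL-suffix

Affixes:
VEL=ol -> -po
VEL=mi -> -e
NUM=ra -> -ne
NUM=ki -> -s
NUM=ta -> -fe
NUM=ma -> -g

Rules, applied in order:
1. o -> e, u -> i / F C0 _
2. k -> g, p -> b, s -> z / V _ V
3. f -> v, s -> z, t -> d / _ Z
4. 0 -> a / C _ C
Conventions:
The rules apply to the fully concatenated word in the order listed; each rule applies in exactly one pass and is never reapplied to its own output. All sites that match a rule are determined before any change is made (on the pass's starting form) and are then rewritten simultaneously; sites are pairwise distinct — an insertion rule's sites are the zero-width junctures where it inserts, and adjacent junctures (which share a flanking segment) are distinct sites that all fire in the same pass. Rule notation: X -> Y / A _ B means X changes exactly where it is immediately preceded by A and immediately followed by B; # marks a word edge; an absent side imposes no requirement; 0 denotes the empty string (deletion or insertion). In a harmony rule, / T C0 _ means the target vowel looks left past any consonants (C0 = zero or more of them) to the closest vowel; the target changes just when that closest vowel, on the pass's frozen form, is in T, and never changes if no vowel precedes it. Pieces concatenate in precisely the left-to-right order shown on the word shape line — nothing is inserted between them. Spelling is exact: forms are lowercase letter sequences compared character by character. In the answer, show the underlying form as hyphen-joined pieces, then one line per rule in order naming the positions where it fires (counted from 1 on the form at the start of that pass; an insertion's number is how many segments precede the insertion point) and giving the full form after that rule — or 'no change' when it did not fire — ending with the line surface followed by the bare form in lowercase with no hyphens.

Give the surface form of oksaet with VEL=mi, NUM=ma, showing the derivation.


underlying: oksaet-g-e
1. o -> e, u -> i / F C0 _: no change
2. k -> g, p -> b, s -> z / V _ V: no change
3. f -> v, s -> z, t -> d / _ Z: fires at position(s) 6: oksaedge
4. 0 -> a / C _ C: inserts after position(s) 2, 6: okasaedage
surface: okasaedage


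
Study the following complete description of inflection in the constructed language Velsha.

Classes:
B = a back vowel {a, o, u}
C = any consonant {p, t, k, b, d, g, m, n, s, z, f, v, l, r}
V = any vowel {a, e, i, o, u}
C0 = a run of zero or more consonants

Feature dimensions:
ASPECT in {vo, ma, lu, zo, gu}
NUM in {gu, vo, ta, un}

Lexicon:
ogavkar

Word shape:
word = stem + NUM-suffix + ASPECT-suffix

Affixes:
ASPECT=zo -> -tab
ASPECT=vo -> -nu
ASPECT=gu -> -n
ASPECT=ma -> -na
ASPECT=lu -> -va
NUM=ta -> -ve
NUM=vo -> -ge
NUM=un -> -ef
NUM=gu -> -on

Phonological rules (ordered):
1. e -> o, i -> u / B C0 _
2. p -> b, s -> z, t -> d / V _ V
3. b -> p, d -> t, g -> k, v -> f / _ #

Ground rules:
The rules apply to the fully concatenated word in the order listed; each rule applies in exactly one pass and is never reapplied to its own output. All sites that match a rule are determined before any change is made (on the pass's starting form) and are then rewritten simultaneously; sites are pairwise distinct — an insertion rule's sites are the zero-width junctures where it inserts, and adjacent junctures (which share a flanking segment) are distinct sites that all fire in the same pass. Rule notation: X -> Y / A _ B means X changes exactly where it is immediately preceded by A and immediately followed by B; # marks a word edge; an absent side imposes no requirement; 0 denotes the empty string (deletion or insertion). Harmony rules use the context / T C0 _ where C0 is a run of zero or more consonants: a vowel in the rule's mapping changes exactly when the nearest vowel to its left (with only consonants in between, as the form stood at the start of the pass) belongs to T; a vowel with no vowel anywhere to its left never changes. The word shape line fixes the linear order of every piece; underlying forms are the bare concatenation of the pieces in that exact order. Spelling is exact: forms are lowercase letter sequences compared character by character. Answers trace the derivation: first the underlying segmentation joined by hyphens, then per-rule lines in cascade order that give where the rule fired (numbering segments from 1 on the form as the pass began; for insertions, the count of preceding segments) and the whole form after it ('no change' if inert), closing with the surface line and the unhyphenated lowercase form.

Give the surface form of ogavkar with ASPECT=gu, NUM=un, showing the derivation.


underlying: ogavkar-ef-n
1. e -> o, i -> u / B C0 _: fires at position(s) 8: ogavkarofn
2. p -> b, s -> z, t -> d / V _ V: no change
3. b -> p, d -> t, g -> k, v -> f / _ #: no change
surface: ogavkarofn


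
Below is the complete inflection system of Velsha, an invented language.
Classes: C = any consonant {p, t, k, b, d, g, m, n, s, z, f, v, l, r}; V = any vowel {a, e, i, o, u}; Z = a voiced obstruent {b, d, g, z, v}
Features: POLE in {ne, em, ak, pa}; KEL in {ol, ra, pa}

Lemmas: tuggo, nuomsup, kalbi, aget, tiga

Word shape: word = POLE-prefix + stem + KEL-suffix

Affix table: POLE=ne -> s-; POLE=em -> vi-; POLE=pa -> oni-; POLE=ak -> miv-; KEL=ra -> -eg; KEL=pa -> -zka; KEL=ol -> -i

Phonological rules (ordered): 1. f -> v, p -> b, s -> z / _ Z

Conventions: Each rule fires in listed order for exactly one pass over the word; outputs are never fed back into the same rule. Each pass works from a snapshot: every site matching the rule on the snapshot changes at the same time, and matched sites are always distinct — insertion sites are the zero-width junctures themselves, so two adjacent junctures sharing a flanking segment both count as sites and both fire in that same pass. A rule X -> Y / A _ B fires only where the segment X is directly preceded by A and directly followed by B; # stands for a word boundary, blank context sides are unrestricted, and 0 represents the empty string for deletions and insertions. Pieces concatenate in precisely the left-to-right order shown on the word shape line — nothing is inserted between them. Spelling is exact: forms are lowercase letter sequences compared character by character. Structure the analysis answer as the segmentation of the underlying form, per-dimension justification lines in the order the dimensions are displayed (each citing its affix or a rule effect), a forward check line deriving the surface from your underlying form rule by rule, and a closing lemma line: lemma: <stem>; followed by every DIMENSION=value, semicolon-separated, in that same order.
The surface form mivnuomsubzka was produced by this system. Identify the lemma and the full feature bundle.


underlying: miv-nuomsup-zka
POLE=ak - signalled by the affix miv-
KEL=pa - signalled by the affix -zka
check: mivnuomsupzka -> mivnuomsubzka
lemma: nuomsup; POLE=ak; KEL=pa


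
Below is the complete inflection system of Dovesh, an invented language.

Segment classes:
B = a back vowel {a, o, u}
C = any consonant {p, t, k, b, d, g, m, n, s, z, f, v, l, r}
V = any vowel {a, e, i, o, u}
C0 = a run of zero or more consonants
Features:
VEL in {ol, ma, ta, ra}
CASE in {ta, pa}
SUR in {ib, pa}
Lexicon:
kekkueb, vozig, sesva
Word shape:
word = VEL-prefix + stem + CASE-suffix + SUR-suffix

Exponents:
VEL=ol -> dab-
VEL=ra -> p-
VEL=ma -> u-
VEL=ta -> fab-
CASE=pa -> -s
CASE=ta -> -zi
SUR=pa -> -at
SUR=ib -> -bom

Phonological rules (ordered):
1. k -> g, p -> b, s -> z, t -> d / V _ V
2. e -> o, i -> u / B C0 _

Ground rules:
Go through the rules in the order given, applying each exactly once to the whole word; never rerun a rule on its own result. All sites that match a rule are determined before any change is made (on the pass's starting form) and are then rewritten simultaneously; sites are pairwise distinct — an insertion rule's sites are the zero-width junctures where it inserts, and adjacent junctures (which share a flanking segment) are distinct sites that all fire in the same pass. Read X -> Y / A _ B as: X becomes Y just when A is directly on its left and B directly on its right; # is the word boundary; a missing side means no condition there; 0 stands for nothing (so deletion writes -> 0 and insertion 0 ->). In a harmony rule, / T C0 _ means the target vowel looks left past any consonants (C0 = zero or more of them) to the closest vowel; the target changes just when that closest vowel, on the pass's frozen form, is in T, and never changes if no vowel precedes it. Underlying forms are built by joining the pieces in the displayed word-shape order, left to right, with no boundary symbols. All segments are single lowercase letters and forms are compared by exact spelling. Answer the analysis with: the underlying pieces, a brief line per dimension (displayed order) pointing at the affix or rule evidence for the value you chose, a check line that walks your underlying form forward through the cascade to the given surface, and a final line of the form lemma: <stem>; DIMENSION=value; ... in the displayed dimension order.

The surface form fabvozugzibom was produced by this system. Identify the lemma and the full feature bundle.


underlying: fab-vozig-zi-bom
VEL=ta - signalled by the affix fab-
CASE=ta - signalled by the affix -zi
SUR=ib - signalled by the affix -bom
check: fabvozigzibom -> fabvozigzibom -> fabvozugzibom
lemma: vozig; VEL=ta; CASE=ta; SUR=ib


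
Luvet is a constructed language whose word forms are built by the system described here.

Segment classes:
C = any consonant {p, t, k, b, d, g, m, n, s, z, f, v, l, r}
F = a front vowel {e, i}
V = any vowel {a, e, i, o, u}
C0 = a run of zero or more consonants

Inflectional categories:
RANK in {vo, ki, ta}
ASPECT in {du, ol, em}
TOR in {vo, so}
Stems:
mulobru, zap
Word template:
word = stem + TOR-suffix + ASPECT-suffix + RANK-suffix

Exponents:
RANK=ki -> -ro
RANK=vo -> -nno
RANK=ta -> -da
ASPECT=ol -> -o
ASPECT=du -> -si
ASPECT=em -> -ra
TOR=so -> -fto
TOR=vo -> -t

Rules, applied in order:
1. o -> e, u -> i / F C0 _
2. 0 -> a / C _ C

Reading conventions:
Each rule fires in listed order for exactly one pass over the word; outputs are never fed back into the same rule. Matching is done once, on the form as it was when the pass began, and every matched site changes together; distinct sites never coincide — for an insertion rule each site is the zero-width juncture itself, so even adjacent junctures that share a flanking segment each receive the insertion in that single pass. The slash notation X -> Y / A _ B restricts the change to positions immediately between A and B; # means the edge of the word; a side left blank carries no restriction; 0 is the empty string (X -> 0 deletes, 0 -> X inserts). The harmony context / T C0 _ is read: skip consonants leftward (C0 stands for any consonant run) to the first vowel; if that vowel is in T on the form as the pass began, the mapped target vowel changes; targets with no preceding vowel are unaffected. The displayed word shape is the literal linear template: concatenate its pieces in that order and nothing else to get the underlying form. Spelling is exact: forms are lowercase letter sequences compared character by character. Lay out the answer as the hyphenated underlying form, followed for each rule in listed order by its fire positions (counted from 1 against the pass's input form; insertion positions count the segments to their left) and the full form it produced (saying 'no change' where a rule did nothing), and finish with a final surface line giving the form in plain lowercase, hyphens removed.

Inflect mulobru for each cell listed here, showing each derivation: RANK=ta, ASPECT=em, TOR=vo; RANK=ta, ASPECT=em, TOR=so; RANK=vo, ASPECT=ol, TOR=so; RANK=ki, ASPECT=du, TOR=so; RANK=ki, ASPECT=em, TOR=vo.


cell RANK=ta, ASPECT=em, TOR=vo:
underlying: mulobru-t-ra-da
1. o -> e, u -> i / F C0 _: no change
2. 0 -> a / C _ C: inserts after position(s) 5, 8: mulobarutarada
surface: mulobarutarada

cell RANK=ta, ASPECT=em, TOR=so:
underlying: mulobru-fto-ra-da
1. o -> e, u -> i / F C0 _: no change
2. 0 -> a / C _ C: inserts after position(s) 5, 8: mulobarufatorada
surface: mulobarufatorada

cell RANK=vo, ASPECT=ol, TOR=so:
underlying: mulobru-fto-o-nno
1. o -> e, u -> i / F C0 _: no change
2. 0 -> a / C _ C: inserts after position(s) 5, 8, 12: mulobarufatoonano
surface: mulobarufatoonano

cell RANK=ki, ASPECT=du, TOR=so:
underlying: mulobru-fto-si-ro
1. o -> e, u -> i / F C0 _: fires at position(s) 14: mulobruftosire
2. 0 -> a / C _ C: inserts after position(s) 5, 8: mulobarufatosire
surface: mulobarufatosire

cell RANK=ki, ASPECT=em, TOR=vo:
underlying: mulobru-t-ra-ro
1. o -> e, u -> i / F C0 _: no change
2. 0 -> a / C _ C: inserts after position(s) 5, 8: mulobarutararo
surface: mulobarutararo


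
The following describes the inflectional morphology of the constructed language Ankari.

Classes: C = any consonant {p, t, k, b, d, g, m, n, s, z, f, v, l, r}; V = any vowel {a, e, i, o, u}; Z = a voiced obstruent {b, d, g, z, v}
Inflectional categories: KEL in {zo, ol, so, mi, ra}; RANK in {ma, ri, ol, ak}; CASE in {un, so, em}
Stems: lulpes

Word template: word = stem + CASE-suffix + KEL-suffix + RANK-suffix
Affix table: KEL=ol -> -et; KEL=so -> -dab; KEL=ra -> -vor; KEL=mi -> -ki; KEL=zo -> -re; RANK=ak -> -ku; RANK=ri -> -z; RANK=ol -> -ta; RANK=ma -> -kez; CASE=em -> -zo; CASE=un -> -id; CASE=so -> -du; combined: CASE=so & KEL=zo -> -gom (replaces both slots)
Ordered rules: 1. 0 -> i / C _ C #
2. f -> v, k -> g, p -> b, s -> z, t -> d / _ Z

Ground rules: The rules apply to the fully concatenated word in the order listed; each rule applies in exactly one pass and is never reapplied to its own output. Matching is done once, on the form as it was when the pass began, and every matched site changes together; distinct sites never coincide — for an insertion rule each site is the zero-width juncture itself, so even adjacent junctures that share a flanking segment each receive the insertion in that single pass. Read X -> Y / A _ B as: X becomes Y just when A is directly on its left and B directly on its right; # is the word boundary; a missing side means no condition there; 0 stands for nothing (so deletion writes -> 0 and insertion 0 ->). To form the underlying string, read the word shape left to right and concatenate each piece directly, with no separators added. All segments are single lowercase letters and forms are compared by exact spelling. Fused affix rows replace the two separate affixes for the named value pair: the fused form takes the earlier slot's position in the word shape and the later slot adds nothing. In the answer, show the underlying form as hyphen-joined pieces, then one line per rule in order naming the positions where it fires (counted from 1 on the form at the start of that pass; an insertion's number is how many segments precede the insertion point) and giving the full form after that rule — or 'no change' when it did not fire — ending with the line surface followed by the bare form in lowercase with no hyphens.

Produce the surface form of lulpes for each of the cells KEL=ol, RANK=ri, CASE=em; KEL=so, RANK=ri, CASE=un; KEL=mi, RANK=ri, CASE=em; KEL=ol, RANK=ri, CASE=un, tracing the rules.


cell KEL=ol, RANK=ri, CASE=em:
underlying: lulpes-zo-et-z
1. 0 -> i / C _ C #: inserts after position(s) 10: lulpeszoetiz
2. f -> v, k -> g, p -> b, s -> z, t -> d / _ Z: fires at position(s) 6: lulpezzoetiz
surface: lulpezzoetiz

cell KEL=so, RANK=ri, CASE=un:
underlying: lulpes-id-dab-z
1. 0 -> i / C _ C #: inserts after position(s) 11: lulpesiddabiz
2. f -> v, k -> g, p -> b, s -> z, t -> d / _ Z: no change
surface: lulpesiddabiz

cell KEL=mi, RANK=ri, CASE=em:
underlying: lulpes-zo-ki-z
1. 0 -> i / C _ C #: no change
2. f -> v, k -> g, p -> b, s -> z, t -> d / _ Z: fires at position(s) 6: lulpezzokiz
surface: lulpezzokiz

cell KEL=ol, RANK=ri, CASE=un:
underlying: lulpes-id-et-z
1. 0 -> i / C _ C #: inserts after position(s) 10: lulpesidetiz
2. f -> v, k -> g, p -> b, s -> z, t -> d / _ Z: no change
surface: lulpesidetiz


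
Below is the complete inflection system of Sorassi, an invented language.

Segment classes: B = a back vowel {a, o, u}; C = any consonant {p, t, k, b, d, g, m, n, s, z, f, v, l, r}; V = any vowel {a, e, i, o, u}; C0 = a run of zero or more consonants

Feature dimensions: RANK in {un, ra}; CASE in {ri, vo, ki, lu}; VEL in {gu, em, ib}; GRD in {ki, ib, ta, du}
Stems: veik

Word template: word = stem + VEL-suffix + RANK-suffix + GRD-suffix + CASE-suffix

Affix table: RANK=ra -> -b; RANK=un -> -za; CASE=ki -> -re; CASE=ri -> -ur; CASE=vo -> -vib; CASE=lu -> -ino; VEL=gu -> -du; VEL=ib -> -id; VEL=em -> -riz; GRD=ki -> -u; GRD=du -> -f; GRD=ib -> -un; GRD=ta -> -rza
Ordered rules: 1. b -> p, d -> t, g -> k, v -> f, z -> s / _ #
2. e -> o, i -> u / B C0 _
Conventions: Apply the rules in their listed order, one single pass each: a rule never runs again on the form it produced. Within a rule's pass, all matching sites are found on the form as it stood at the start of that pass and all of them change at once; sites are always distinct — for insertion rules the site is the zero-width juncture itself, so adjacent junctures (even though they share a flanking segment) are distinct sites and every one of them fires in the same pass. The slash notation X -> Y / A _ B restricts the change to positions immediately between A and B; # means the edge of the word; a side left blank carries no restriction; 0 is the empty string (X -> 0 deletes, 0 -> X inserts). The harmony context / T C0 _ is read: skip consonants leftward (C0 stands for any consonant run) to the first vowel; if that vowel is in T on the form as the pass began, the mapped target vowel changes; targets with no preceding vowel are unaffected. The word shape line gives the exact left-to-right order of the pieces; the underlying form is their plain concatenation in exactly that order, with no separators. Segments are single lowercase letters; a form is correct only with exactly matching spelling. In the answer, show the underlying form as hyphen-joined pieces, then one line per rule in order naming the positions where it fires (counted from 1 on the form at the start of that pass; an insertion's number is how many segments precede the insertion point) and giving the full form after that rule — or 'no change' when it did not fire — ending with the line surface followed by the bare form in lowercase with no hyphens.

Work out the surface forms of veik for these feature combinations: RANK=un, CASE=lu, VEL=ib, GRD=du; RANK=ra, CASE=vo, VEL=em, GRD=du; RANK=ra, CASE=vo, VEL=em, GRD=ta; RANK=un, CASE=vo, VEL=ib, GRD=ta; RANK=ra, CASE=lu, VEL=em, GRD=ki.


cell RANK=un, CASE=lu, VEL=ib, GRD=du:
underlying: veik-id-za-f-ino
1. b -> p, d -> t, g -> k, v -> f, z -> s / _ #: no change
2. e -> o, i -> u / B C0 _: fires at position(s) 10: veikidzafuno
surface: veikidzafuno

cell RANK=ra, CASE=vo, VEL=em, GRD=du:
underlying: veik-riz-b-f-vib
1. b -> p, d -> t, g -> k, v -> f, z -> s / _ #: fires at position(s) 12: veikrizbfvip
2. e -> o, i -> u / B C0 _: no change
surface: veikrizbfvip

cell RANK=ra, CASE=vo, VEL=em, GRD=ta:
underlying: veik-riz-b-rza-vib
1. b -> p, d -> t, g -> k, v -> f, z -> s / _ #: fires at position(s) 14: veikrizbrzavip
2. e -> o, i -> u / B C0 _: fires at position(s) 13: veikrizbrzavup
surface: veikrizbrzavup

cell RANK=un, CASE=vo, VEL=ib, GRD=ta:
underlying: veik-id-za-rza-vib
1. b -> p, d -> t, g -> k, v -> f, z -> s / _ #: fires at position(s) 14: veikidzarzavip
2. e -> o, i -> u / B C0 _: fires at position(s) 13: veikidzarzavup
surface: veikidzarzavup

cell RANK=ra, CASE=lu, VEL=em, GRD=ki:
underlying: veik-riz-b-u-ino
1. b -> p, d -> t, g -> k, v -> f, z -> s / _ #: no change
2. e -> o, i -> u / B C0 _: fires at position(s) 10: veikrizbuuno
surface: veikrizbuuno


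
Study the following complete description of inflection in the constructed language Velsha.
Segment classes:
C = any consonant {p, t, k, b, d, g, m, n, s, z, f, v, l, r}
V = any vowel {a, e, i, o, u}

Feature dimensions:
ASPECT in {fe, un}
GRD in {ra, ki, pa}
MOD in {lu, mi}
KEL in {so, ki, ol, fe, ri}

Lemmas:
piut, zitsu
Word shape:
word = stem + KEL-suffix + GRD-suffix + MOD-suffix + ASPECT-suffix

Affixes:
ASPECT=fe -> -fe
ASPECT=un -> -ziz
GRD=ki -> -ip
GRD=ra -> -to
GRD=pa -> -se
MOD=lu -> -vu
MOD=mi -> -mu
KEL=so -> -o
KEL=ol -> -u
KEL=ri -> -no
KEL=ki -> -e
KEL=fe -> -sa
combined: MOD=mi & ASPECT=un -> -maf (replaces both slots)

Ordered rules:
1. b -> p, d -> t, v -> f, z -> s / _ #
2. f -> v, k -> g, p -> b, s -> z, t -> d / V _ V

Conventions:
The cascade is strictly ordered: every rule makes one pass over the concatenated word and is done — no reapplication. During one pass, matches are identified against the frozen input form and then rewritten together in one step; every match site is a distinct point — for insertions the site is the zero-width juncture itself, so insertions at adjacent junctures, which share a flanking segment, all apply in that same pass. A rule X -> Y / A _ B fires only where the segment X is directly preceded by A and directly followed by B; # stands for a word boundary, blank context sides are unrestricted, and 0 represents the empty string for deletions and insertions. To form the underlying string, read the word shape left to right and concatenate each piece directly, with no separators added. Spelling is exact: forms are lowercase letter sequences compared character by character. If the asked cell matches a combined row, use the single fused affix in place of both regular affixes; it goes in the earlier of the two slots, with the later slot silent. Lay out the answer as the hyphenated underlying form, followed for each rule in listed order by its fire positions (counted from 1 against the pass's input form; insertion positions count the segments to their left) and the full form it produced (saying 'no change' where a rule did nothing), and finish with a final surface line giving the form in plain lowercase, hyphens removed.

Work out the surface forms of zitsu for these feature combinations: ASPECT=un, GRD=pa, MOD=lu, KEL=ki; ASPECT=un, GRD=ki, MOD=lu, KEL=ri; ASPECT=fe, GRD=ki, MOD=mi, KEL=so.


cell ASPECT=un, GRD=pa, MOD=lu, KEL=ki:
underlying: zitsu-e-se-vu-ziz
1. b -> p, d -> t, v -> f, z -> s / _ #: fires at position(s) 13: zitsuesevuzis
2. f -> v, k -> g, p -> b, s -> z, t -> d / V _ V: fires at position(s) 7: zitsuezevuzis
surface: zitsuezevuzis

cell ASPECT=un, GRD=ki, MOD=lu, KEL=ri:
underlying: zitsu-no-ip-vu-ziz
1. b -> p, d -> t, v -> f, z -> s / _ #: fires at position(s) 14: zitsunoipvuzis
2. f -> v, k -> g, p -> b, s -> z, t -> d / V _ V: no change
surface: zitsunoipvuzis

cell ASPECT=fe, GRD=ki, MOD=mi, KEL=so:
underlying: zitsu-o-ip-mu-fe
1. b -> p, d -> t, v -> f, z -> s / _ #: no change
2. f -> v, k -> g, p -> b, s -> z, t -> d / V _ V: fires at position(s) 11: zitsuoipmuve
surface: zitsuoipmuve
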